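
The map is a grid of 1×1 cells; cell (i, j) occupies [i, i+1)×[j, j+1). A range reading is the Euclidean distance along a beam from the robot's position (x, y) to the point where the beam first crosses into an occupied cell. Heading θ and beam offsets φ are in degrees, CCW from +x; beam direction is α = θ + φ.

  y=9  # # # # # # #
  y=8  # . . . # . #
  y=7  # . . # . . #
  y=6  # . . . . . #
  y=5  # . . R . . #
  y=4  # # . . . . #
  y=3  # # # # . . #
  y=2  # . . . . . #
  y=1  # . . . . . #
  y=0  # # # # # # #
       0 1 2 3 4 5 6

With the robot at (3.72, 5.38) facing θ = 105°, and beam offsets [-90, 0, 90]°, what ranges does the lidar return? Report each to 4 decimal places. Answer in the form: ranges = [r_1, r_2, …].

beam 1: φ=-90°, α=15°
  dir = (cos 15°, sin 15°) = (0.9659, 0.2588); from cell (3,5)
  next x-line at t=0.2899, next y-line at t=2.3955; Δt_x=1.0353, Δt_y=3.8637
    x: enter (4,5) at t=0.2899
    x: enter (5,5) at t=1.3252
    x: enter (6,5) at t=2.3604 ← occupied
  → r_1 = 2.3604
beam 2: φ=0°, α=105°
  dir = (cos 105°, sin 105°) = (-0.2588, 0.9659); from cell (3,5)
  next x-line at t=2.7819, next y-line at t=0.6419; Δt_x=3.8637, Δt_y=1.0353
    y: enter (3,6) at t=0.6419
    y: enter (3,7) at t=1.6771 ← occupied
  → r_2 = 1.6771
beam 3: φ=90°, α=195°
  dir = (cos 195°, sin 195°) = (-0.9659, -0.2588); from cell (3,5)
  next x-line at t=0.7454, next y-line at t=1.4682; Δt_x=1.0353, Δt_y=3.8637
    x: enter (2,5) at t=0.7454
    y: enter (2,4) at t=1.4682
    x: enter (1,4) at t=1.7807 ← occupied
  → r_3 = 1.7807

ranges = [2.3604, 1.6771, 1.7807]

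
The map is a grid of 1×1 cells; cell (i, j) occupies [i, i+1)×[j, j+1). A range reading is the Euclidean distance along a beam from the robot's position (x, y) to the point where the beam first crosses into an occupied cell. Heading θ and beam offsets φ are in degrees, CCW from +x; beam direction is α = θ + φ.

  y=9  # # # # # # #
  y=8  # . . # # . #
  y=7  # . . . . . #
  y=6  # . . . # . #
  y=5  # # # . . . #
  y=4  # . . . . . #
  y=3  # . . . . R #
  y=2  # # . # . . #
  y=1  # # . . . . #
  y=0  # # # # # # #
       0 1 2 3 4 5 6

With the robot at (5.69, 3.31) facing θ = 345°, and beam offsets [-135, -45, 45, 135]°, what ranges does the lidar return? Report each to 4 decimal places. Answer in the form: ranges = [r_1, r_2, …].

beam 1: φ=-135°, α=210°
  d=(-0.8660,-0.5000)  start (5,3)  tX=0.7967 tY=0.6200  stride 1/|dx|=1.1547 1/|dy|=2.0000
    cross y-line → (5,2), t=0.6200
    cross x-line → (4,2), t=0.7967
    cross x-line → (3,2), t=1.9514 (wall)
  → r_1 = 1.9514
beam 2: φ=-45°, α=300°
  d=(0.5000,-0.8660)  start (5,3)  tX=0.6200 tY=0.3580  stride 1/|dx|=2.0000 1/|dy|=1.1547
    cross y-line → (5,2), t=0.3580
    cross x-line → (6,2), t=0.6200 (wall)
  → r_2 = 0.6200
beam 3: φ=45°, α=30°
  d=(0.8660,0.5000)  start (5,3)  tX=0.3580 tY=1.3800  stride 1/|dx|=1.1547 1/|dy|=2.0000
    cross x-line → (6,3), t=0.3580 (wall)
  → r_3 = 0.3580
beam 4: φ=135°, α=120°
  d=(-0.5000,0.8660)  start (5,3)  tX=1.3800 tY=0.7967  stride 1/|dx|=2.0000 1/|dy|=1.1547
    cross y-line → (5,4), t=0.7967
    cross x-line → (4,4), t=1.3800
    cross y-line → (4,5), t=1.9514
    cross y-line → (4,6), t=3.1061 (wall)
  → r_4 = 3.1061

ranges = [1.9514, 0.6200, 0.3580, 3.1061]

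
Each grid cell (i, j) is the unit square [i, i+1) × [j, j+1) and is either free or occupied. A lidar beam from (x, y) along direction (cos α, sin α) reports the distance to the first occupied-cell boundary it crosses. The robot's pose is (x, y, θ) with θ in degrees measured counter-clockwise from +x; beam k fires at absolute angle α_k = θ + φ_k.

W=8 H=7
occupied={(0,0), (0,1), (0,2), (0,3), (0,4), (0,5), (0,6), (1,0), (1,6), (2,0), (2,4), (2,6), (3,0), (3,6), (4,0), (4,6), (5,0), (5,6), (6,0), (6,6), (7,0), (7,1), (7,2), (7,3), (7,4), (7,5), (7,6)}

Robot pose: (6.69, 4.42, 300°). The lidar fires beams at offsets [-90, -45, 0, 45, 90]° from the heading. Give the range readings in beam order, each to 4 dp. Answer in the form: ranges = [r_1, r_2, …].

beam 1: φ=-90°, α=210°
  cosα=-0.8660 sinα=-0.5000 | (6,4) | tMaxX 0.7967 tMaxY 0.8400 | tΔX 1.1547 tΔY 2.0000
    t=0.7967 [x] (5,4)
    t=0.8400 [y] (5,3)
    t=1.9514 [x] (4,3)
    t=2.8400 [y] (4,2)
    t=3.1061 [x] (3,2)
    t=4.2608 [x] (2,2)
    t=4.8400 [y] (2,1)
    t=5.4155 [x] (1,1)
    t=6.5702 [x] (0,1) — stop
  → r_1 = 6.5702
beam 2: φ=-45°, α=255°
  cosα=-0.2588 sinα=-0.9659 | (6,4) | tMaxX 2.6660 tMaxY 0.4348 | tΔX 3.8637 tΔY 1.0353
    t=0.4348 [y] (6,3)
    t=1.4701 [y] (6,2)
    t=2.5054 [y] (6,1)
    t=2.6660 [x] (5,1)
    t=3.5406 [y] (5,0) — stop
  → r_2 = 3.5406
beam 3: φ=0°, α=300°
  cosα=0.5000 sinα=-0.8660 | (6,4) | tMaxX 0.6200 tMaxY 0.4850 | tΔX 2.0000 tΔY 1.1547
    t=0.4850 [y] (6,3)
    t=0.6200 [x] (7,3) — stop
  → r_3 = 0.6200
beam 4: φ=45°, α=345°
  cosα=0.9659 sinα=-0.2588 | (6,4) | tMaxX 0.3209 tMaxY 1.6228 | tΔX 1.0353 tΔY 3.8637
    t=0.3209 [x] (7,4) — stop
  → r_4 = 0.3209
beam 5: φ=90°, α=30°
  cosα=0.8660 sinα=0.5000 | (6,4) | tMaxX 0.3580 tMaxY 1.1600 | tΔX 1.1547 tΔY 2.0000
    t=0.3580 [x] (7,4) — stop
  → r_5 = 0.3580

ranges = [6.5702, 3.5406, 0.6200, 0.3209, 0.3580]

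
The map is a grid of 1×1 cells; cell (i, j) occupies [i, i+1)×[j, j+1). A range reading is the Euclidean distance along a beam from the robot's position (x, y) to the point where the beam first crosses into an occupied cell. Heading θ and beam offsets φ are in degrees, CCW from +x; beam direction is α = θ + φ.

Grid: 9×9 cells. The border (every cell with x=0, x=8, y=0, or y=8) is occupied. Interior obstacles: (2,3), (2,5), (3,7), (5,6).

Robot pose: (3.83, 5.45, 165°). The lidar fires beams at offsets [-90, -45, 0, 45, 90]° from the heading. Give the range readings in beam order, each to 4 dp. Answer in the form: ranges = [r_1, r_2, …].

ranges = [2.6400, 2.9445, 0.8593, 3.2678, 4.6070]

beam 1: φ=-90°, α=75°
  d=(0.2588,0.9659)  start (3,5)  tX=0.6568 tY=0.5694  stride 1/|dx|=3.8637 1/|dy|=1.0353
    cross y-line → (3,6), t=0.5694
    cross x-line → (4,6), t=0.6568
    cross y-line → (4,7), t=1.6047
    cross y-line → (4,8), t=2.6400 (wall)
  → r_1 = 2.6400
beam 2: φ=-45°, α=120°
  d=(-0.5000,0.8660)  start (3,5)  tX=1.6600 tY=0.6351  stride 1/|dx|=2.0000 1/|dy|=1.1547
    cross y-line → (3,6), t=0.6351
    cross x-line → (2,6), t=1.6600
    cross y-line → (2,7), t=1.7898
    cross y-line → (2,8), t=2.9445 (wall)
  → r_2 = 2.9445
beam 3: φ=0°, α=165°
  d=(-0.9659,0.2588)  start (3,5)  tX=0.8593 tY=2.1250  stride 1/|dx|=1.0353 1/|dy|=3.8637
    cross x-line → (2,5), t=0.8593 (wall)
  → r_3 = 0.8593
beam 4: φ=45°, α=210°
  d=(-0.8660,-0.5000)  start (3,5)  tX=0.9584 tY=0.9000  stride 1/|dx|=1.1547 1/|dy|=2.0000
    cross y-line → (3,4), t=0.9000
    cross x-line → (2,4), t=0.9584
    cross x-line → (1,4), t=2.1131
    cross y-line → (1,3), t=2.9000
    cross x-line → (0,3), t=3.2678 (wall)
  → r_4 = 3.2678
beam 5: φ=90°, α=255°
  d=(-0.2588,-0.9659)  start (3,5)  tX=3.2069 tY=0.4659  stride 1/|dx|=3.8637 1/|dy|=1.0353
    cross y-line → (3,4), t=0.4659
    cross y-line → (3,3), t=1.5012
    cross y-line → (3,2), t=2.5364
    cross x-line → (2,2), t=3.2069
    cross y-line → (2,1), t=3.5717
    cross y-line → (2,0), t=4.6070 (wall)
  → r_5 = 4.6070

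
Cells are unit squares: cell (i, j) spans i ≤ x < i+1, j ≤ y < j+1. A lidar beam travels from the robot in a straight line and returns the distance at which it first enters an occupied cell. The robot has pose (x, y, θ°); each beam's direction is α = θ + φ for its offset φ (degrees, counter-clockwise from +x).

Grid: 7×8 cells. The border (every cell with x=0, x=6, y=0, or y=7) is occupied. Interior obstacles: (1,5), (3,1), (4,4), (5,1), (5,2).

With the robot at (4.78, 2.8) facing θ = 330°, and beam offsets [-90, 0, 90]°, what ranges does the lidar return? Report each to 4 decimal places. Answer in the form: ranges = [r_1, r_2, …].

beam 1: φ=-90°, α=240°
  dir = (cos 240°, sin 240°) = (-0.5000, -0.8660); from cell (4,2)
  next x-line at t=1.5600, next y-line at t=0.9238; Δt_x=2.0000, Δt_y=1.1547
    y: enter (4,1) at t=0.9238
    x: enter (3,1) at t=1.5600 ← occupied
  → r_1 = 1.5600
beam 2: φ=0°, α=330°
  dir = (cos 330°, sin 330°) = (0.8660, -0.5000); from cell (4,2)
  next x-line at t=0.2540, next y-line at t=1.6000; Δt_x=1.1547, Δt_y=2.0000
    x: enter (5,2) at t=0.2540 ← occupied
  → r_2 = 0.2540
beam 3: φ=90°, α=60°
  dir = (cos 60°, sin 60°) = (0.5000, 0.8660); from cell (4,2)
  next x-line at t=0.4400, next y-line at t=0.2309; Δt_x=2.0000, Δt_y=1.1547
    y: enter (4,3) at t=0.2309
    x: enter (5,3) at t=0.4400
    y: enter (5,4) at t=1.3856
    x: enter (6,4) at t=2.4400 ← occupied
  → r_3 = 2.4400

ranges = [1.5600, 0.2540, 2.4400]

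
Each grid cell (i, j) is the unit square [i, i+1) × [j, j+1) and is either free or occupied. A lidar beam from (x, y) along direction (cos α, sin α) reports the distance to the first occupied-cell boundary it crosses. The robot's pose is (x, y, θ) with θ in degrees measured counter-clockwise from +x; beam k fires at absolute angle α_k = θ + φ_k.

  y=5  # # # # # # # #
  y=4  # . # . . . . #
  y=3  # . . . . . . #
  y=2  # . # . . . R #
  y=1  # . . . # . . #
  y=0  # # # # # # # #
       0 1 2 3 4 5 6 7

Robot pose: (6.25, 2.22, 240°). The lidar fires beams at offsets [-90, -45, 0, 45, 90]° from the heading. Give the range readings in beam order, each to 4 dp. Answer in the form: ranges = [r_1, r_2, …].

ranges = [3.7528, 1.2941, 1.4087, 1.2630, 0.8660]

beam 1: φ=-90°, α=150°
  d=(-0.8660,0.5000)  start (6,2)  tX=0.2887 tY=1.5600  stride 1/|dx|=1.1547 1/|dy|=2.0000
    cross x-line → (5,2), t=0.2887
    cross x-line → (4,2), t=1.4434
    cross y-line → (4,3), t=1.5600
    cross x-line → (3,3), t=2.5981
    cross y-line → (3,4), t=3.5600
    cross x-line → (2,4), t=3.7528 (wall)
  → r_1 = 3.7528
beam 2: φ=-45°, α=195°
  d=(-0.9659,-0.2588)  start (6,2)  tX=0.2588 tY=0.8500  stride 1/|dx|=1.0353 1/|dy|=3.8637
    cross x-line → (5,2), t=0.2588
    cross y-line → (5,1), t=0.8500
    cross x-line → (4,1), t=1.2941 (wall)
  → r_2 = 1.2941
beam 3: φ=0°, α=240°
  d=(-0.5000,-0.8660)  start (6,2)  tX=0.5000 tY=0.2540  stride 1/|dx|=2.0000 1/|dy|=1.1547
    cross y-line → (6,1), t=0.2540
    cross x-line → (5,1), t=0.5000
    cross y-line → (5,0), t=1.4087 (wall)
  → r_3 = 1.4087
beam 4: φ=45°, α=285°
  d=(0.2588,-0.9659)  start (6,2)  tX=2.8978 tY=0.2278  stride 1/|dx|=3.8637 1/|dy|=1.0353
    cross y-line → (6,1), t=0.2278
    cross y-line → (6,0), t=1.2630 (wall)
  → r_4 = 1.2630
beam 5: φ=90°, α=330°
  d=(0.8660,-0.5000)  start (6,2)  tX=0.8660 tY=0.4400  stride 1/|dx|=1.1547 1/|dy|=2.0000
    cross y-line → (6,1), t=0.4400
    cross x-line → (7,1), t=0.8660 (wall)
  → r_5 = 0.8660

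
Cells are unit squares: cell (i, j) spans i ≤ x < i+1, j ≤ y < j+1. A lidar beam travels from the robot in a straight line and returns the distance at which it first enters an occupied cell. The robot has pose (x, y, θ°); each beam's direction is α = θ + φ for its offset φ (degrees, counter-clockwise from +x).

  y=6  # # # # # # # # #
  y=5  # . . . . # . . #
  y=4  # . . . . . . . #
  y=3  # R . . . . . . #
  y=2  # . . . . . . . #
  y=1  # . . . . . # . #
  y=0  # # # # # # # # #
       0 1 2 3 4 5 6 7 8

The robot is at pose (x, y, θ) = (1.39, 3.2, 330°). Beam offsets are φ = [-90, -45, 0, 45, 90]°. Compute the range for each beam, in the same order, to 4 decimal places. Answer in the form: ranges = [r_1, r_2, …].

beam 1: φ=-90°, α=240°
  direction (-0.5000, -0.8660); cell (1,3); t to first gridline: x 0.7800, y 0.2309 (then +2.0000 / +1.1547)
    (1,2) via y @ 0.2309
    (0,2) via x @ 0.7800  # hit
  → r_1 = 0.7800
beam 2: φ=-45°, α=285°
  direction (0.2588, -0.9659); cell (1,3); t to first gridline: x 2.3569, y 0.2071 (then +3.8637 / +1.0353)
    (1,2) via y @ 0.2071
    (1,1) via y @ 1.2423
    (1,0) via y @ 2.2776  # hit
  → r_2 = 2.2776
beam 3: φ=0°, α=330°
  direction (0.8660, -0.5000); cell (1,3); t to first gridline: x 0.7044, y 0.4000 (then +1.1547 / +2.0000)
    (1,2) via y @ 0.4000
    (2,2) via x @ 0.7044
    (3,2) via x @ 1.8591
    (3,1) via y @ 2.4000
    (4,1) via x @ 3.0138
    (5,1) via x @ 4.1685
    (5,0) via y @ 4.4000  # hit
  → r_3 = 4.4000
beam 4: φ=45°, α=15°
  direction (0.9659, 0.2588); cell (1,3); t to first gridline: x 0.6315, y 3.0910 (then +1.0353 / +3.8637)
    (2,3) via x @ 0.6315
    (3,3) via x @ 1.6668
    (4,3) via x @ 2.7021
    (4,4) via y @ 3.0910
    (5,4) via x @ 3.7373
    (6,4) via x @ 4.7726
    (7,4) via x @ 5.8079
    (8,4) via x @ 6.8432  # hit
  → r_4 = 6.8432
beam 5: φ=90°, α=60°
  direction (0.5000, 0.8660); cell (1,3); t to first gridline: x 1.2200, y 0.9238 (then +2.0000 / +1.1547)
    (1,4) via y @ 0.9238
    (2,4) via x @ 1.2200
    (2,5) via y @ 2.0785
    (3,5) via x @ 3.2200
    (3,6) via y @ 3.2332  # hit
  → r_5 = 3.2332

ranges = [0.7800, 2.2776, 4.4000, 6.8432, 3.2332]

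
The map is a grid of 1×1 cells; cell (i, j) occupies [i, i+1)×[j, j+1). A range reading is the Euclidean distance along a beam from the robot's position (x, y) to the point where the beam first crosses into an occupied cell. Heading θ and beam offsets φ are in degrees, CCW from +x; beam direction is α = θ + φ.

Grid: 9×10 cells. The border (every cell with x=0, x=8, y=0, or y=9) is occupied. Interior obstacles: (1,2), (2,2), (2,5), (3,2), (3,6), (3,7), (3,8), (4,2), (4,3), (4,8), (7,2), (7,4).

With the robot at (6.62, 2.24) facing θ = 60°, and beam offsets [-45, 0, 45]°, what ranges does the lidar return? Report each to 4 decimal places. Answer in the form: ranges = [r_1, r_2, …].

ranges = [0.3934, 0.7600, 6.2592]

beam 1: φ=-45°, α=15°
  direction (0.9659, 0.2588); cell (6,2); t to first gridline: x 0.3934, y 2.9364 (then +1.0353 / +3.8637)
    (7,2) via x @ 0.3934  # hit
  → r_1 = 0.3934
beam 2: φ=0°, α=60°
  direction (0.5000, 0.8660); cell (6,2); t to first gridline: x 0.7600, y 0.8776 (then +2.0000 / +1.1547)
    (7,2) via x @ 0.7600  # hit
  → r_2 = 0.7600
beam 3: φ=45°, α=105°
  direction (-0.2588, 0.9659); cell (6,2); t to first gridline: x 2.3955, y 0.7868 (then +3.8637 / +1.0353)
    (6,3) via y @ 0.7868
    (6,4) via y @ 1.8221
    (5,4) via x @ 2.3955
    (5,5) via y @ 2.8574
    (5,6) via y @ 3.8926
    (5,7) via y @ 4.9279
    (5,8) via y @ 5.9632
    (4,8) via x @ 6.2592  # hit
  → r_3 = 6.2592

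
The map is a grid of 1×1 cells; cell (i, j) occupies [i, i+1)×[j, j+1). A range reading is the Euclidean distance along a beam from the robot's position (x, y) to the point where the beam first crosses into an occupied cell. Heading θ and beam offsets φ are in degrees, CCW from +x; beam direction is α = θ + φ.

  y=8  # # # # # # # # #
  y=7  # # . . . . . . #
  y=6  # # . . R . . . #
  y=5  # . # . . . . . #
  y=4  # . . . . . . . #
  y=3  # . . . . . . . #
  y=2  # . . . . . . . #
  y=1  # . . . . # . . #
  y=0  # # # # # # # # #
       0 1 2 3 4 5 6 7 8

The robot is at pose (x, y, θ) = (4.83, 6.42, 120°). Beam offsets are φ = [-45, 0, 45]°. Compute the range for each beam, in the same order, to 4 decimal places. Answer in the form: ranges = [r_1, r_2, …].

ranges = [1.6357, 1.8244, 2.9298]

beam 1: φ=-45°, α=75°
  cosα=0.2588 sinα=0.9659 | (4,6) | tMaxX 0.6568 tMaxY 0.6005 | tΔX 3.8637 tΔY 1.0353
    t=0.6005 [y] (4,7)
    t=0.6568 [x] (5,7)
    t=1.6357 [y] (5,8) — stop
  → r_1 = 1.6357
beam 2: φ=0°, α=120°
  cosα=-0.5000 sinα=0.8660 | (4,6) | tMaxX 1.6600 tMaxY 0.6697 | tΔX 2.0000 tΔY 1.1547
    t=0.6697 [y] (4,7)
    t=1.6600 [x] (3,7)
    t=1.8244 [y] (3,8) — stop
  → r_2 = 1.8244
beam 3: φ=45°, α=165°
  cosα=-0.9659 sinα=0.2588 | (4,6) | tMaxX 0.8593 tMaxY 2.2409 | tΔX 1.0353 tΔY 3.8637
    t=0.8593 [x] (3,6)
    t=1.8946 [x] (2,6)
    t=2.2409 [y] (2,7)
    t=2.9298 [x] (1,7) — stop
  → r_3 = 2.9298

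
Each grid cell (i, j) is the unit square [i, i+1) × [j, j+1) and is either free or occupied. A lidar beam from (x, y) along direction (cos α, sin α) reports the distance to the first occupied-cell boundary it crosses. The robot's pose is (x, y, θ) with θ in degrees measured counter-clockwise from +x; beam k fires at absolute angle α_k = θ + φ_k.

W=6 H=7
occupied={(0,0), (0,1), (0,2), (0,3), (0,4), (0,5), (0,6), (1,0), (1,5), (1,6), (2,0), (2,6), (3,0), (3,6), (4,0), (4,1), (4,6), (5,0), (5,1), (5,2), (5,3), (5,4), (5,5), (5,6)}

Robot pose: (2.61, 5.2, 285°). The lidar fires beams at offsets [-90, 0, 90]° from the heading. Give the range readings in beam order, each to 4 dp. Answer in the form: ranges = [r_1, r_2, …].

beam 1: φ=-90°, α=195°
  dir = (cos 195°, sin 195°) = (-0.9659, -0.2588); from cell (2,5)
  next x-line at t=0.6315, next y-line at t=0.7727; Δt_x=1.0353, Δt_y=3.8637
    x: enter (1,5) at t=0.6315 ← occupied
  → r_1 = 0.6315
beam 2: φ=0°, α=285°
  dir = (cos 285°, sin 285°) = (0.2588, -0.9659); from cell (2,5)
  next x-line at t=1.5068, next y-line at t=0.2071; Δt_x=3.8637, Δt_y=1.0353
    y: enter (2,4) at t=0.2071
    y: enter (2,3) at t=1.2423
    x: enter (3,3) at t=1.5068
    y: enter (3,2) at t=2.2776
    y: enter (3,1) at t=3.3129
    y: enter (3,0) at t=4.3482 ← occupied
  → r_2 = 4.3482
beam 3: φ=90°, α=15°
  dir = (cos 15°, sin 15°) = (0.9659, 0.2588); from cell (2,5)
  next x-line at t=0.4038, next y-line at t=3.0910; Δt_x=1.0353, Δt_y=3.8637
    x: enter (3,5) at t=0.4038
    x: enter (4,5) at t=1.4390
    x: enter (5,5) at t=2.4743 ← occupied
  → r_3 = 2.4743

ranges = [0.6315, 4.3482, 2.4743]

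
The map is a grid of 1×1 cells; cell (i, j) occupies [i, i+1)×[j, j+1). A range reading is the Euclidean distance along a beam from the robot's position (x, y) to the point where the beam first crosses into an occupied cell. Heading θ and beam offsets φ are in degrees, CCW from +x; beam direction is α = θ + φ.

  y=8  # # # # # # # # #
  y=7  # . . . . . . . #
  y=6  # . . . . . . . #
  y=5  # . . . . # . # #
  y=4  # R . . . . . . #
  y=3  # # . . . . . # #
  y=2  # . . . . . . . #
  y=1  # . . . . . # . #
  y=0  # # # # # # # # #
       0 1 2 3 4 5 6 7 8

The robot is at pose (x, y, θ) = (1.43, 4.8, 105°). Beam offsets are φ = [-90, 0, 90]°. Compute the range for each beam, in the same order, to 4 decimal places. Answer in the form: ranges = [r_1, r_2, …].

beam 1: φ=-90°, α=15°
  d=(0.9659,0.2588)  start (1,4)  tX=0.5901 tY=0.7727  stride 1/|dx|=1.0353 1/|dy|=3.8637
    cross x-line → (2,4), t=0.5901
    cross y-line → (2,5), t=0.7727
    cross x-line → (3,5), t=1.6254
    cross x-line → (4,5), t=2.6607
    cross x-line → (5,5), t=3.6959 (wall)
  → r_1 = 3.6959
beam 2: φ=0°, α=105°
  d=(-0.2588,0.9659)  start (1,4)  tX=1.6614 tY=0.2071  stride 1/|dx|=3.8637 1/|dy|=1.0353
    cross y-line → (1,5), t=0.2071
    cross y-line → (1,6), t=1.2423
    cross x-line → (0,6), t=1.6614 (wall)
  → r_2 = 1.6614
beam 3: φ=90°, α=195°
  d=(-0.9659,-0.2588)  start (1,4)  tX=0.4452 tY=3.0910  stride 1/|dx|=1.0353 1/|dy|=3.8637
    cross x-line → (0,4), t=0.4452 (wall)
  → r_3 = 0.4452

ranges = [3.6959, 1.6614, 0.4452]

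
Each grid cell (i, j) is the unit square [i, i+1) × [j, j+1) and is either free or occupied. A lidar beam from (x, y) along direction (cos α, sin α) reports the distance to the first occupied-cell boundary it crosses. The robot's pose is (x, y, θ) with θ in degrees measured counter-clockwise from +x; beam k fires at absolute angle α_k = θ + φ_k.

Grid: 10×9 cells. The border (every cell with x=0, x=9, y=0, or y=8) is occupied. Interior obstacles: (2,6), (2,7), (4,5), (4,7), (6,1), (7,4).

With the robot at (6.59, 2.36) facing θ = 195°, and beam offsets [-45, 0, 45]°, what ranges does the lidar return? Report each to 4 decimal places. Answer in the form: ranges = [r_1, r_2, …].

ranges = [6.4548, 5.2546, 0.4157]

beam 1: φ=-45°, α=150°
  dir = (cos 150°, sin 150°) = (-0.8660, 0.5000); from cell (6,2)
  next x-line at t=0.6813, next y-line at t=1.2800; Δt_x=1.1547, Δt_y=2.0000
    x: enter (5,2) at t=0.6813
    y: enter (5,3) at t=1.2800
    x: enter (4,3) at t=1.8360
    x: enter (3,3) at t=2.9907
    y: enter (3,4) at t=3.2800
    x: enter (2,4) at t=4.1454
    y: enter (2,5) at t=5.2800
    x: enter (1,5) at t=5.3001
    x: enter (0,5) at t=6.4548 ← occupied
  → r_1 = 6.4548
beam 2: φ=0°, α=195°
  dir = (cos 195°, sin 195°) = (-0.9659, -0.2588); from cell (6,2)
  next x-line at t=0.6108, next y-line at t=1.3909; Δt_x=1.0353, Δt_y=3.8637
    x: enter (5,2) at t=0.6108
    y: enter (5,1) at t=1.3909
    x: enter (4,1) at t=1.6461
    x: enter (3,1) at t=2.6814
    x: enter (2,1) at t=3.7166
    x: enter (1,1) at t=4.7519
    y: enter (1,0) at t=5.2546 ← occupied
  → r_2 = 5.2546
beam 3: φ=45°, α=240°
  dir = (cos 240°, sin 240°) = (-0.5000, -0.8660); from cell (6,2)
  next x-line at t=1.1800, next y-line at t=0.4157; Δt_x=2.0000, Δt_y=1.1547
    y: enter (6,1) at t=0.4157 ← occupied
  → r_3 = 0.4157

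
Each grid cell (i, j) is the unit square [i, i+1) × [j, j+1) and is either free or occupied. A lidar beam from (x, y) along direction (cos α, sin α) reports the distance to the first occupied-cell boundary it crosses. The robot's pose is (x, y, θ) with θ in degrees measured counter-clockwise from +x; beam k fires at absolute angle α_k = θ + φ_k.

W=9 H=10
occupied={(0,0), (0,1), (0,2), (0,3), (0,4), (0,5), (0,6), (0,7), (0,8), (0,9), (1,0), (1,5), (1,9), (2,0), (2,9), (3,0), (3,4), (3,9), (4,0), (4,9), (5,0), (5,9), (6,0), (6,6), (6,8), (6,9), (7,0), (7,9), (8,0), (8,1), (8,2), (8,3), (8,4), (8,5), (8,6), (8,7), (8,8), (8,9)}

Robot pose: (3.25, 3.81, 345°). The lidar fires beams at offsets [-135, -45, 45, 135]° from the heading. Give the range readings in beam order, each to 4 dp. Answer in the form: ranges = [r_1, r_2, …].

ranges = [2.5981, 3.2447, 0.3800, 0.2194]

beam 1: φ=-135°, α=210°
  direction (-0.8660, -0.5000); cell (3,3); t to first gridline: x 0.2887, y 1.6200 (then +1.1547 / +2.0000)
    (2,3) via x @ 0.2887
    (1,3) via x @ 1.4434
    (1,2) via y @ 1.6200
    (0,2) via x @ 2.5981  # hit
  → r_1 = 2.5981
beam 2: φ=-45°, α=300°
  direction (0.5000, -0.8660); cell (3,3); t to first gridline: x 1.5000, y 0.9353 (then +2.0000 / +1.1547)
    (3,2) via y @ 0.9353
    (4,2) via x @ 1.5000
    (4,1) via y @ 2.0900
    (4,0) via y @ 3.2447  # hit
  → r_2 = 3.2447
beam 3: φ=45°, α=30°
  direction (0.8660, 0.5000); cell (3,3); t to first gridline: x 0.8660, y 0.3800 (then +1.1547 / +2.0000)
    (3,4) via y @ 0.3800  # hit
  → r_3 = 0.3800
beam 4: φ=135°, α=120°
  direction (-0.5000, 0.8660); cell (3,3); t to first gridline: x 0.5000, y 0.2194 (then +2.0000 / +1.1547)
    (3,4) via y @ 0.2194  # hit
  → r_4 = 0.2194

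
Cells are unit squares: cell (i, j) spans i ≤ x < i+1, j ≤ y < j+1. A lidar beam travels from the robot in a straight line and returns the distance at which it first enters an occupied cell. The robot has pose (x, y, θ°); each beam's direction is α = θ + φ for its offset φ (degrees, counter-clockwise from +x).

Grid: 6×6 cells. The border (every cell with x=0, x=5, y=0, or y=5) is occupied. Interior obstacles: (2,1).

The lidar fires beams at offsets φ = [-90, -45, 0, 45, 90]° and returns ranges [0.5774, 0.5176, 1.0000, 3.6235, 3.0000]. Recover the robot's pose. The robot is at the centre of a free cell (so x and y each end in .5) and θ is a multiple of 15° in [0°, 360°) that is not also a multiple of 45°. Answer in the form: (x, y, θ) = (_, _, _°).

Enumerate (i+0.5, j+0.5, θ) over the 15 free cells and 16 admissible headings. For each, cast all 5 beams and compare to the given ranges.
  (4.5, 4.5, 15°): beam 1 = 1.9319 ≠ 0.5774 ✗
  (3.5, 4.5, 30°): beam 1 = 3.0000 ≠ 0.5774 ✗
  (1.5, 3.5, 60°): beam 1 = 4.0415 ≠ 0.5774 ✗
  …
  (4.5, 4.5, 150°): r_1=0.5774, r_2=0.5176, r_3=1.0000, r_4=3.6235, r_5=3.0000 — all match ✓
No second candidate reproduces the full scan.

(x, y, θ) = (4.5, 4.5, 150°)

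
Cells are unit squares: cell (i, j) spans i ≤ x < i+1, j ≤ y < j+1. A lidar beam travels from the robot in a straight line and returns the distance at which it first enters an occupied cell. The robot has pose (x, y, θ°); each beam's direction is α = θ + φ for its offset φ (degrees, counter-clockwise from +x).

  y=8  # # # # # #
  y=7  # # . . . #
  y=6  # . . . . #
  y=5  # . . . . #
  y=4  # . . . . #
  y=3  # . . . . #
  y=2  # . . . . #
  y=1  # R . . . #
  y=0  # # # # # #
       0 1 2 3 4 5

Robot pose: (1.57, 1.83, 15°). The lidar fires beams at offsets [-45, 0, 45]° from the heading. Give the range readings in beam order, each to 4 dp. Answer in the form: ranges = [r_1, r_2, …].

ranges = [1.6600, 3.5510, 6.8600]

beam 1: φ=-45°, α=330°
  direction (0.8660, -0.5000); cell (1,1); t to first gridline: x 0.4965, y 1.6600 (then +1.1547 / +2.0000)
    (2,1) via x @ 0.4965
    (3,1) via x @ 1.6512
    (3,0) via y @ 1.6600  # hit
  → r_1 = 1.6600
beam 2: φ=0°, α=15°
  direction (0.9659, 0.2588); cell (1,1); t to first gridline: x 0.4452, y 0.6568 (then +1.0353 / +3.8637)
    (2,1) via x @ 0.4452
    (2,2) via y @ 0.6568
    (3,2) via x @ 1.4804
    (4,2) via x @ 2.5157
    (5,2) via x @ 3.5510  # hit
  → r_2 = 3.5510
beam 3: φ=45°, α=60°
  direction (0.5000, 0.8660); cell (1,1); t to first gridline: x 0.8600, y 0.1963 (then +2.0000 / +1.1547)
    (1,2) via y @ 0.1963
    (2,2) via x @ 0.8600
    (2,3) via y @ 1.3510
    (2,4) via y @ 2.5057
    (3,4) via x @ 2.8600
    (3,5) via y @ 3.6604
    (3,6) via y @ 4.8151
    (4,6) via x @ 4.8600
    (4,7) via y @ 5.9698
    (5,7) via x @ 6.8600  # hit
  → r_3 = 6.8600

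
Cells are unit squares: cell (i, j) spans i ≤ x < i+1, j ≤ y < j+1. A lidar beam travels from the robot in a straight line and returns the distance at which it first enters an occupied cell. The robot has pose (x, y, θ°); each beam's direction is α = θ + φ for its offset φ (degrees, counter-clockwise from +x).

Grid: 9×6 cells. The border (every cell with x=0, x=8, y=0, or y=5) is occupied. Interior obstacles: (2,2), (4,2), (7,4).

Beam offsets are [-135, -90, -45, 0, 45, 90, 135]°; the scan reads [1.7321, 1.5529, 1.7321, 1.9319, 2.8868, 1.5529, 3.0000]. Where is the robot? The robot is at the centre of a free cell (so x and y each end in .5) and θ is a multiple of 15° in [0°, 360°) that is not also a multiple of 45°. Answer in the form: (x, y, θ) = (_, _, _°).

(x, y, θ) = (6.5, 2.5, 75°)

Candidates: 25 free-cell centres × 16 headings = 400 poses. Raycast each; keep the one whose scan matches to 4 dp.
  (5.5, 2.5, 165°): beam 1 = 2.8868 ≠ 1.7321 ✗
  (2.5, 4.5, 75°): beam 1 = 4.0415 ≠ 1.7321 ✗
  (5.5, 4.5, 120°): beam 1 = 1.5529 ≠ 1.7321 ✗
  (3.5, 1.5, 60°): beam 1 = 0.5176 ≠ 1.7321 ✗
  (3.5, 2.5, 150°): beam 1 = 0.5176 ≠ 1.7321 ✗
  …
  (6.5, 2.5, 75°): r_1=1.7321, r_2=1.5529, r_3=1.7321, r_4=1.9319, r_5=2.8868, r_6=1.5529, r_7=3.0000 — all match ✓
No second candidate reproduces the full scan.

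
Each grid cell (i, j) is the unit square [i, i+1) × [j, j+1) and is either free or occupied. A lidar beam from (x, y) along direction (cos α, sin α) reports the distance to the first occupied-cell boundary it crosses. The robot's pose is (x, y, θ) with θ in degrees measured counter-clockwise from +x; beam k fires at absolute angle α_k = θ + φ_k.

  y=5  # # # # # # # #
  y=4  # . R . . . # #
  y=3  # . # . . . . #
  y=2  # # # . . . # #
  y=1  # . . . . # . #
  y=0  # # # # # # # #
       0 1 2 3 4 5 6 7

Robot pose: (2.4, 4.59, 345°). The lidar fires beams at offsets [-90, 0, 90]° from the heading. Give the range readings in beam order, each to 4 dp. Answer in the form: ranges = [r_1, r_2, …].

beam 1: φ=-90°, α=255°
  direction (-0.2588, -0.9659); cell (2,4); t to first gridline: x 1.5455, y 0.6108 (then +3.8637 / +1.0353)
    (2,3) via y @ 0.6108  # hit
  → r_1 = 0.6108
beam 2: φ=0°, α=345°
  direction (0.9659, -0.2588); cell (2,4); t to first gridline: x 0.6212, y 2.2796 (then +1.0353 / +3.8637)
    (3,4) via x @ 0.6212
    (4,4) via x @ 1.6564
    (4,3) via y @ 2.2796
    (5,3) via x @ 2.6917
    (6,3) via x @ 3.7270
    (7,3) via x @ 4.7623  # hit
  → r_2 = 4.7623
beam 3: φ=90°, α=75°
  direction (0.2588, 0.9659); cell (2,4); t to first gridline: x 2.3182, y 0.4245 (then +3.8637 / +1.0353)
    (2,5) via y @ 0.4245  # hit
  → r_3 = 0.4245

ranges = [0.6108, 4.7623, 0.4245]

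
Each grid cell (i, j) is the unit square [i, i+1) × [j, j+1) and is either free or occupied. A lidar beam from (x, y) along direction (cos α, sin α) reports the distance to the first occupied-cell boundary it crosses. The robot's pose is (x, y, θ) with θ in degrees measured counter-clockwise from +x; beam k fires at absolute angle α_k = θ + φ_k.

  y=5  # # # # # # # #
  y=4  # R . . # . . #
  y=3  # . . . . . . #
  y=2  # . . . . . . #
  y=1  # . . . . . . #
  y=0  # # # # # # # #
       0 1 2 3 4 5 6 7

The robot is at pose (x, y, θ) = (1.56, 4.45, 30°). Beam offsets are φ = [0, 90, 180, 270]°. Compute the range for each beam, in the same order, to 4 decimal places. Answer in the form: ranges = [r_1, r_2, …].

beam 1: φ=0°, α=30°
  dir = (cos 30°, sin 30°) = (0.8660, 0.5000); from cell (1,4)
  next x-line at t=0.5081, next y-line at t=1.1000; Δt_x=1.1547, Δt_y=2.0000
    x: enter (2,4) at t=0.5081
    y: enter (2,5) at t=1.1000 ← occupied
  → r_1 = 1.1000
beam 2: φ=90°, α=120°
  dir = (cos 120°, sin 120°) = (-0.5000, 0.8660); from cell (1,4)
  next x-line at t=1.1200, next y-line at t=0.6351; Δt_x=2.0000, Δt_y=1.1547
    y: enter (1,5) at t=0.6351 ← occupied
  → r_2 = 0.6351
beam 3: φ=180°, α=210°
  dir = (cos 210°, sin 210°) = (-0.8660, -0.5000); from cell (1,4)
  next x-line at t=0.6466, next y-line at t=0.9000; Δt_x=1.1547, Δt_y=2.0000
    x: enter (0,4) at t=0.6466 ← occupied
  → r_3 = 0.6466
beam 4: φ=270°, α=300°
  dir = (cos 300°, sin 300°) = (0.5000, -0.8660); from cell (1,4)
  next x-line at t=0.8800, next y-line at t=0.5196; Δt_x=2.0000, Δt_y=1.1547
    y: enter (1,3) at t=0.5196
    x: enter (2,3) at t=0.8800
    y: enter (2,2) at t=1.6743
    y: enter (2,1) at t=2.8290
    x: enter (3,1) at t=2.8800
    y: enter (3,0) at t=3.9837 ← occupied
  → r_4 = 3.9837

ranges = [1.1000, 0.6351, 0.6466, 3.9837]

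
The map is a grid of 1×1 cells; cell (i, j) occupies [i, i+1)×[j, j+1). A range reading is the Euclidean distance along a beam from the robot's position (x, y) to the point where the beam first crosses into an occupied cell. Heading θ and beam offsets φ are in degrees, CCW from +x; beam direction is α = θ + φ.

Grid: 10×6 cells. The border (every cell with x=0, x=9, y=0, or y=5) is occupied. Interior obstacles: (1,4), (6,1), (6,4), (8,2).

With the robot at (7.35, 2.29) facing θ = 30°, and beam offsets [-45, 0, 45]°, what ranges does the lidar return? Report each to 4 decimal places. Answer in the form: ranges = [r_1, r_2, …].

beam 1: φ=-45°, α=345°
  dir = (cos 345°, sin 345°) = (0.9659, -0.2588); from cell (7,2)
  next x-line at t=0.6729, next y-line at t=1.1205; Δt_x=1.0353, Δt_y=3.8637
    x: enter (8,2) at t=0.6729 ← occupied
  → r_1 = 0.6729
beam 2: φ=0°, α=30°
  dir = (cos 30°, sin 30°) = (0.8660, 0.5000); from cell (7,2)
  next x-line at t=0.7506, next y-line at t=1.4200; Δt_x=1.1547, Δt_y=2.0000
    x: enter (8,2) at t=0.7506 ← occupied
  → r_2 = 0.7506
beam 3: φ=45°, α=75°
  dir = (cos 75°, sin 75°) = (0.2588, 0.9659); from cell (7,2)
  next x-line at t=2.5114, next y-line at t=0.7350; Δt_x=3.8637, Δt_y=1.0353
    y: enter (7,3) at t=0.7350
    y: enter (7,4) at t=1.7703
    x: enter (8,4) at t=2.5114
    y: enter (8,5) at t=2.8056 ← occupied
  → r_3 = 2.8056

ranges = [0.6729, 0.7506, 2.8056]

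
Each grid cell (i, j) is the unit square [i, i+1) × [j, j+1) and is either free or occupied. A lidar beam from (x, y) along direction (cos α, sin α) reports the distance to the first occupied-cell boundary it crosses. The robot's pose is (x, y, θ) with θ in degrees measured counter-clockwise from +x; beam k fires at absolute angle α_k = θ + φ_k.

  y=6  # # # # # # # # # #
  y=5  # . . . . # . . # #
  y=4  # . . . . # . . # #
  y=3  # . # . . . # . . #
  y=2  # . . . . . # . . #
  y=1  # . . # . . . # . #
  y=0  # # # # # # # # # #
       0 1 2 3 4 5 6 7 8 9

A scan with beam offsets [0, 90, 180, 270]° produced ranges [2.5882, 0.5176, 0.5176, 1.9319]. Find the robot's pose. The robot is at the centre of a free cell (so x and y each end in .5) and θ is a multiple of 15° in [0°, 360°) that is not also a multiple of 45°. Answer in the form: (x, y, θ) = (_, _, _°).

Candidates: 31 free-cell centres × 16 headings = 496 poses. Raycast each; keep the one whose scan matches to 4 dp.
  (6.5, 5.5, 75°): beam 1 = 0.5176 ≠ 2.5882 ✗
  (7.5, 3.5, 195°): beam 1 = 0.5176 ≠ 2.5882 ✗
  (5.5, 2.5, 150°): beam 1 = 2.8868 ≠ 2.5882 ✗
  (5.5, 1.5, 15°): beam 1 = 1.5529 ≠ 2.5882 ✗
  …
  (4.5, 1.5, 75°): r_1=2.5882, r_2=0.5176, r_3=0.5176, r_4=1.9319 — all match ✓
Only this pose fits every beam.

(x, y, θ) = (4.5, 1.5, 75°)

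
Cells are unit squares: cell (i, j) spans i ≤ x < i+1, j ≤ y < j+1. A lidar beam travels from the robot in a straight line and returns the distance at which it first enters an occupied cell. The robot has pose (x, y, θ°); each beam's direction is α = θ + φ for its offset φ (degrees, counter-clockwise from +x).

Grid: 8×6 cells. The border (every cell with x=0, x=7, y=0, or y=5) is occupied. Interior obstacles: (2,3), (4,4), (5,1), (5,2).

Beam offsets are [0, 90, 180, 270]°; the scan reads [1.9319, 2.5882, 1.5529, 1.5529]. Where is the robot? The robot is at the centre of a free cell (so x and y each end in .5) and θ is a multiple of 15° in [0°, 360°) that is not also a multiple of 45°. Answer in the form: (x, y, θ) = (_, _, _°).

(x, y, θ) = (3.5, 2.5, 75°)

The pose lattice has 20·16 = 320 candidates. Test each by forward raycasting.
  (6.5, 4.5, 60°): beam 1 = 0.5774 ≠ 1.9319 ✗
  (4.5, 3.5, 60°): beam 1 = 0.5774 ≠ 1.9319 ✗
  (1.5, 1.5, 120°): beam 1 = 1.0000 ≠ 1.9319 ✗
  (2.5, 2.5, 255°): beam 1 = 1.5529 ≠ 1.9319 ✗
  …
  (3.5, 2.5, 75°): r_1=1.9319, r_2=2.5882, r_3=1.5529, r_4=1.5529 — all match ✓
No second candidate reproduces the full scan.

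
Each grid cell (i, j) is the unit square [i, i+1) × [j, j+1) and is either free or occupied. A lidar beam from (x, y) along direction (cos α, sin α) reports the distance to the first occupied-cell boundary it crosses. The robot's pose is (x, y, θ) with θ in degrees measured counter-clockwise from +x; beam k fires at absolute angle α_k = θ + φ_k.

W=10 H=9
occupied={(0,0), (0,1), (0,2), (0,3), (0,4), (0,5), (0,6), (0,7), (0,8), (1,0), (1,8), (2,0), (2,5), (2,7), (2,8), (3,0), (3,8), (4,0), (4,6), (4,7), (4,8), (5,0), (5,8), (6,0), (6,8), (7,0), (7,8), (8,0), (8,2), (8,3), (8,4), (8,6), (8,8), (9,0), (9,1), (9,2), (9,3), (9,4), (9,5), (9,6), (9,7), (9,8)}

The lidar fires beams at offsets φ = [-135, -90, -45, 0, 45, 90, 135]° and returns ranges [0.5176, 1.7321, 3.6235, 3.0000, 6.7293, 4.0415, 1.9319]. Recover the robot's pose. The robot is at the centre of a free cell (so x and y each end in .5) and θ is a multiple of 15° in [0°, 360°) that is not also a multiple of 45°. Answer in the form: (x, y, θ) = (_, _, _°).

Enumerate (i+0.5, j+0.5, θ) over the 48 free cells and 16 admissible headings. For each, cast all 7 beams and compare to the given ranges.
  (8.5, 1.5, 345°): beam 1 = 1.0000 ≠ 0.5176 ✗
  (5.5, 6.5, 210°): beam 1 = 1.5529 ≠ 0.5176 ✗
  (2.5, 6.5, 210°): beam 2 = 0.5774 ≠ 1.7321 ✗
  (2.5, 1.5, 75°): beam 1 = 0.5774 ≠ 0.5176 ✗
  (7.5, 1.5, 15°): beam 1 = 0.5774 ≠ 0.5176 ✗
  …
  (7.5, 4.5, 150°): r_1=0.5176, r_2=1.7321, r_3=3.6235, r_4=3.0000, r_5=6.7293, r_6=4.0415, r_7=1.9319 — all match ✓
Only this pose fits every beam.

(x, y, θ) = (7.5, 4.5, 150°)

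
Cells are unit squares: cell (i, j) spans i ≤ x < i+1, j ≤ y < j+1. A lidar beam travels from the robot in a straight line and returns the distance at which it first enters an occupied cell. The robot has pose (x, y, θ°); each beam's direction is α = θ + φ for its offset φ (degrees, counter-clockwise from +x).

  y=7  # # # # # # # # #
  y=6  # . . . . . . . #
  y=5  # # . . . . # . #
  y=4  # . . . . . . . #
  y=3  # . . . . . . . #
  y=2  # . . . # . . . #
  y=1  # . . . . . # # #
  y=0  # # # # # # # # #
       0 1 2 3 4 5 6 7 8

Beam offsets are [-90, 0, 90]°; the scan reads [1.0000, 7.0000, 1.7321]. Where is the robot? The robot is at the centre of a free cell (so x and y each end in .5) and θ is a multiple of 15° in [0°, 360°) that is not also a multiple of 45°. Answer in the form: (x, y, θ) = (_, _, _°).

The pose lattice has 37·16 = 592 candidates. Test each by forward raycasting.
  (5.5, 2.5, 15°): beam 1 = 1.5529 ≠ 1.0000 ✗
  (1.5, 2.5, 105°): beam 1 = 6.7293 ≠ 1.0000 ✗
  (3.5, 6.5, 75°): beam 1 = 2.5882 ≠ 1.0000 ✗
  (2.5, 5.5, 105°): beam 1 = 5.6940 ≠ 1.0000 ✗
  …
  (7.5, 3.5, 150°): r_1=1.0000, r_2=7.0000, r_3=1.7321 — all match ✓
Unique over the lattice → pose = (7.5, 3.5, 150°).

(x, y, θ) = (7.5, 3.5, 150°)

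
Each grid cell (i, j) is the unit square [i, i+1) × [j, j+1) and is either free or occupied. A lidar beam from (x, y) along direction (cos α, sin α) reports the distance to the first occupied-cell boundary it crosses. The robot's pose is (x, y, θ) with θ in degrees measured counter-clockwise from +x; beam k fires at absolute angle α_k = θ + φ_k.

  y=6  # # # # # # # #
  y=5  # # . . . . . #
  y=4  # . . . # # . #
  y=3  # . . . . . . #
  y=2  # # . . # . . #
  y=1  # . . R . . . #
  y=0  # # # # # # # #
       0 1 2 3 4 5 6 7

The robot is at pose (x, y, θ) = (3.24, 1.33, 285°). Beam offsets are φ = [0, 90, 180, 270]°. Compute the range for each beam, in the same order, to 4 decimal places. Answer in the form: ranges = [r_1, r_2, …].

ranges = [0.3416, 3.8926, 4.7910, 1.2750]

beam 1: φ=0°, α=285°
  d=(0.2588,-0.9659)  start (3,1)  tX=2.9364 tY=0.3416  stride 1/|dx|=3.8637 1/|dy|=1.0353
    cross y-line → (3,0), t=0.3416 (wall)
  → r_1 = 0.3416
beam 2: φ=90°, α=15°
  d=(0.9659,0.2588)  start (3,1)  tX=0.7868 tY=2.5887  stride 1/|dx|=1.0353 1/|dy|=3.8637
    cross x-line → (4,1), t=0.7868
    cross x-line → (5,1), t=1.8221
    cross y-line → (5,2), t=2.5887
    cross x-line → (6,2), t=2.8574
    cross x-line → (7,2), t=3.8926 (wall)
  → r_2 = 3.8926
beam 3: φ=180°, α=105°
  d=(-0.2588,0.9659)  start (3,1)  tX=0.9273 tY=0.6936  stride 1/|dx|=3.8637 1/|dy|=1.0353
    cross y-line → (3,2), t=0.6936
    cross x-line → (2,2), t=0.9273
    cross y-line → (2,3), t=1.7289
    cross y-line → (2,4), t=2.7642
    cross y-line → (2,5), t=3.7995
    cross x-line → (1,5), t=4.7910 (wall)
  → r_3 = 4.7910
beam 4: φ=270°, α=195°
  d=(-0.9659,-0.2588)  start (3,1)  tX=0.2485 tY=1.2750  stride 1/|dx|=1.0353 1/|dy|=3.8637
    cross x-line → (2,1), t=0.2485
    cross y-line → (2,0), t=1.2750 (wall)
  → r_4 = 1.2750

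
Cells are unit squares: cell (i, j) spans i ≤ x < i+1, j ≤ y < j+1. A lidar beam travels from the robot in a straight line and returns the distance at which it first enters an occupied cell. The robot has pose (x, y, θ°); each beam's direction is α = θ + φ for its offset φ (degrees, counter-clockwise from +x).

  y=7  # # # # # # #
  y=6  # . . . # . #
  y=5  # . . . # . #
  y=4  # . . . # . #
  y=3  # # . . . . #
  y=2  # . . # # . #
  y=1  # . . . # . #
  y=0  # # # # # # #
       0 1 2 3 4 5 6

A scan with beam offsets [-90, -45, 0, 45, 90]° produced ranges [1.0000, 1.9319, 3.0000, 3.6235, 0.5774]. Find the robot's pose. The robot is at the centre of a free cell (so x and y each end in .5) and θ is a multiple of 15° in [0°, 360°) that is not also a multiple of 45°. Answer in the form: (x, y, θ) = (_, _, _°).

Enumerate (i+0.5, j+0.5, θ) over the 23 free cells and 16 admissible headings. For each, cast all 5 beams and compare to the given ranges.
  (3.5, 3.5, 345°): beam 1 = 0.5176 ≠ 1.0000 ✗
  (2.5, 3.5, 210°): beam 1 = 3.0000 ≠ 1.0000 ✗
  (3.5, 5.5, 195°): beam 1 = 1.5529 ≠ 1.0000 ✗
  …
  (2.5, 3.5, 60°): r_1=1.0000, r_2=1.9319, r_3=3.0000, r_4=3.6235, r_5=0.5774 — all match ✓
No second candidate reproduces the full scan.

(x, y, θ) = (2.5, 3.5, 60°)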